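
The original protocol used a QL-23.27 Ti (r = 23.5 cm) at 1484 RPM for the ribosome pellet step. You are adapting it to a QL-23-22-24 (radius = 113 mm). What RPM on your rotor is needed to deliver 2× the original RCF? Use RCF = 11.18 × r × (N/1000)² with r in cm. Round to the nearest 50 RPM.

3050 RPM

RCF = 11.18 × r × (N/1000)²
RCF_original = 11.18 × 23.5 × (1.484)² = 11.18 × 23.5 × 2.202256 ≈ 578.6 × g
Target RCF = 2 × 578.6 ≈ 1,157.2 × g
Your rotor: r = 113 mm = 11.3 cm
1,157.2 = 11.18 × 11.3 × (N/1000)²
(N/1000)² = 1,157.2 / 126.334 = 9.159846
N = 1000 × √9.159846 ≈ 3,026.5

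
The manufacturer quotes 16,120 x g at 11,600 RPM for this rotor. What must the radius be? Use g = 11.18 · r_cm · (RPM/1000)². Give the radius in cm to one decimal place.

r ≈ 10.7 cm

16120 = 11.18 × r × (11.6)²
r = 16120 / (11.18 × 134.56) = 16120 / 1504.381 ≈ 10.715 cm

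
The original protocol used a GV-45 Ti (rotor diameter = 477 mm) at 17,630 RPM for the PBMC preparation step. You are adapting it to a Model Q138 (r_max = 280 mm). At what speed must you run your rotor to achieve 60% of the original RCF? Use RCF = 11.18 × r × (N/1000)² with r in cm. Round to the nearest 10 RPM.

Original rotor: r = 477 mm / 2 = 238.5 mm = 23.85 cm
RCF = 11.18 × r × (N/1000)²
RCF_original = 11.18 × 23.85 × (17.63)² = 11.18 × 23.85 × 310.8169 ≈ 82,877.2 × g
Target RCF = 0.6 × 82,877.2 ≈ 49,726.3 × g
Your rotor: r = 280 mm = 28.0 cm
49,726.3 = 11.18 × 28 × (N/1000)²
(N/1000)² = 49,726.3 / 313.04 = 158.8497
N = 1000 × √158.8497 ≈ 12,603.6

≈ 12600 RPM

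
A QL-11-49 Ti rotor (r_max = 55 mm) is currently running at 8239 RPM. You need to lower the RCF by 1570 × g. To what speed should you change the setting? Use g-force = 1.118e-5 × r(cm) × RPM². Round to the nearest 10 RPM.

r = 55 mm = 5.5 cm
Current RCF = 1.118 × 10⁻⁵ × 5.5 × (8239)² = 1.118 × 10⁻⁵ × 5.5 × 67,881,121 ≈ 4,174 × g
Target RCF = 4,174 − 1,570 = 2,604 × g
N² = 2,604 / (6.149 × 10⁻⁵) = 42,348,349
N ≈ √42,348,349 ≈ 6,507.6

6510 RPM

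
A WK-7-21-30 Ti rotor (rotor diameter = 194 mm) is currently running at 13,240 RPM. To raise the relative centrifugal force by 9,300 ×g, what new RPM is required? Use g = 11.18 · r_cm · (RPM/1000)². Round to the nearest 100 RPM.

≈ 16200 RPM

r = 194 mm / 2 = 97 mm = 9.7 cm
Current RCF = 11.18 × 9.7 × (13.24)² = 11.18 × 9.7 × 175.2976 ≈ 19,010.3 × g
Target RCF = 19,010.3 + 9,300 = 28,310.3 × g
(N/1000)² = 28,310.3 / 108.446 = 261.0543
N = 1000 × √261.0543 ≈ 16,157.2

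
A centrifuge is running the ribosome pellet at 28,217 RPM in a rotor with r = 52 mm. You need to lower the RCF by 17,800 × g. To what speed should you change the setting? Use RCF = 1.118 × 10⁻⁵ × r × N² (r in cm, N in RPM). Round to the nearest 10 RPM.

22140 RPM

r = 52 mm = 5.2 cm
Current RCF = 1.118 × 10⁻⁵ × 5.2 × (28217)² = 1.118 × 10⁻⁵ × 5.2 × 796,199,089 ≈ 46,287.8 × g
Target RCF = 46,287.8 − 17,800 = 28,487.8 × g
N² = 28,487.8 / (5.8136 × 10⁻⁵) = 490,019,953
N ≈ √490,019,953 ≈ 22,136.4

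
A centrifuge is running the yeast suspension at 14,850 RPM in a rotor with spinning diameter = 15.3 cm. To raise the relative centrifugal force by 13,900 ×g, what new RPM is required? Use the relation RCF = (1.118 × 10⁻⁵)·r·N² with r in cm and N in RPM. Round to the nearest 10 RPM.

≈ 19570 RPM

r = 15.3 / 2 = 7.65 cm
Current RCF = 1.118 × 10⁻⁵ × 7.65 × (14850)² = 1.118 × 10⁻⁵ × 7.65 × 220,522,500 ≈ 18,860.6 × g
Target RCF = 18,860.6 + 13,900 = 32,760.6 × g
N² = 32,760.6 / (8.5527 × 10⁻⁵) = 383,043,951
N ≈ √383,043,951 ≈ 19,571.5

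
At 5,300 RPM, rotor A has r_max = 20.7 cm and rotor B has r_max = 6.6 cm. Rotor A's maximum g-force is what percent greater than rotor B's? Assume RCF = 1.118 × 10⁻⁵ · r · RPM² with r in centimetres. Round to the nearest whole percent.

214%

At equal RPM, RCF scales linearly with r: ratio = 20.7 / 6.6 = 3.1364.
So rotor A delivers 213.6% more g-force.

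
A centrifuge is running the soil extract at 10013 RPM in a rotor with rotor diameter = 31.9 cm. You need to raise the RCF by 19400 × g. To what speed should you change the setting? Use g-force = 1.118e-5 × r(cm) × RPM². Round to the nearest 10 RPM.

14460 RPM

r = 31.9 / 2 = 15.95 cm
Current RCF = 1.118 × 10⁻⁵ × 15.95 × (10013)² = 1.118 × 10⁻⁵ × 15.95 × 100,260,169 ≈ 17,878.5 × g
Target RCF = 17,878.5 + 19,400 = 37,278.5 × g
N² = 37,278.5 / (17.8321 × 10⁻⁵) = 209,052,776
N ≈ √209,052,776 ≈ 14,458.7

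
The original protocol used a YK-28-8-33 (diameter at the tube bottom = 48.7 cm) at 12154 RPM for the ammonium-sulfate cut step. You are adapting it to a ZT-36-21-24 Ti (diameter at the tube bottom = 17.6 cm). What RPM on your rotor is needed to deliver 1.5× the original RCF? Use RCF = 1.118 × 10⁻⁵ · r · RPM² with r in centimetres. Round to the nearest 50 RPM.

24750 RPM

Original rotor: r = 48.7 / 2 = 24.35 cm
RCF = 1.118 × 10⁻⁵ × r × N²
RCF_original = 1.118 × 10⁻⁵ × 24.35 × (12154)² = 1.118 × 10⁻⁵ × 24.35 × 147,719,716 ≈ 40,214.2 × g
Target RCF = 1.5 × 40,214.2 ≈ 60,321.3 × g
Your rotor: r = 17.6 / 2 = 8.8 cm
60,321.3 = 1.118 × 10⁻⁵ × 8.8 × N²
N² = 60,321.3 / (9.8384 × 10⁻⁵) = 613,121,036
N ≈ √613,121,036 ≈ 24,761.3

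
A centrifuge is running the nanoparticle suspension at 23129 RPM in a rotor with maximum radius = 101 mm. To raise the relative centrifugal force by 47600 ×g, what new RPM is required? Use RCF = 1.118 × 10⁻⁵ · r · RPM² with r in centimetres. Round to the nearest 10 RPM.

30930 RPM

r = 101 mm = 10.1 cm
Current RCF = 1.118 × 10⁻⁵ × 10.1 × (23129)² = 1.118 × 10⁻⁵ × 10.1 × 534,950,641 ≈ 60,405.6 × g
Target RCF = 60,405.6 + 47,600 = 108,005.6 × g
N² = 108,005.6 / (11.2918 × 10⁻⁵) = 956,495,864
N ≈ √956,495,864 ≈ 30,927.3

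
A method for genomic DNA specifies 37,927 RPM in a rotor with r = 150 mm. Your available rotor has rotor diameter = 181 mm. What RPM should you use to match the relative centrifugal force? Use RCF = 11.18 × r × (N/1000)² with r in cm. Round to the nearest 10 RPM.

48830 RPM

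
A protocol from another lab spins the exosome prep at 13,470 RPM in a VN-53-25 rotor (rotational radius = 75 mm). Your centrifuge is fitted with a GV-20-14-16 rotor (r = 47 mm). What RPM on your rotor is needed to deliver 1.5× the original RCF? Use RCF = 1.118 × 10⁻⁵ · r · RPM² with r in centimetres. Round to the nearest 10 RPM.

Original rotor: r = 75 mm = 7.5 cm
RCF_original = 1.118 × 10⁻⁵ × 7.5 × (13470)² = 1.118 × 10⁻⁵ × 7.5 × 181,440,900 ≈ 15,213.8 × g
Target RCF = 1.5 × 15,213.8 ≈ 22,820.7 × g
Your rotor: r = 47 mm = 4.7 cm
22,820.7 = 1.118 × 10⁻⁵ × 4.7 × N²
N² = 22,820.7 / (5.2546 × 10⁻⁵) = 434,299,471
N ≈ √434,299,471 ≈ 20,839.9

20840 RPM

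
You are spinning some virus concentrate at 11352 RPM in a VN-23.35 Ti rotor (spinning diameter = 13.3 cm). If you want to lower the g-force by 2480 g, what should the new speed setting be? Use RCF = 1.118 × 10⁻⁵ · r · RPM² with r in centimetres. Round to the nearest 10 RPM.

r = 13.3 / 2 = 6.65 cm
Current RCF = 1.118 × 10⁻⁵ × 6.65 × (11352)² = 1.118 × 10⁻⁵ × 6.65 × 128,867,904 ≈ 9,580.9 × g
Target RCF = 9,580.9 − 2,480 = 7,100.9 × g
N² = 7,100.9 / (7.4347 × 10⁻⁵) = 95,510,243
N ≈ √95,510,243 ≈ 9,772.9

N₂ ≈ 9770 RPM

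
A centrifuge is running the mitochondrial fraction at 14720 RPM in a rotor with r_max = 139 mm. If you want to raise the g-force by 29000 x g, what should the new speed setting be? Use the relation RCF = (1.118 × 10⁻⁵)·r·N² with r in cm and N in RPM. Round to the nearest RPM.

r = 139 mm = 13.9 cm
Current RCF = 1.118 × 10⁻⁵ × 13.9 × (14720)² = 1.118 × 10⁻⁵ × 13.9 × 216,678,400 ≈ 33,672.3 × g
Target RCF = 33,672.3 + 29,000 = 62,672.3 × g
N² = 62,672.3 / (15.5402 × 10⁻⁵) = 403,291,463
N ≈ √403,291,463 ≈ 20,082.1

N₂ ≈ 20082 RPM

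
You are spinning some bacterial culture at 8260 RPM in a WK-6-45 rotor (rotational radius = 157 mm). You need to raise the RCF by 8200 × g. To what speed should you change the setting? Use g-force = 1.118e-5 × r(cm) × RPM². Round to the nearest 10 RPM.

10720 RPM

r = 157 mm = 15.7 cm
Current RCF = 1.118 × 10⁻⁵ × 15.7 × (8260)² = 1.118 × 10⁻⁵ × 15.7 × 68,227,600 ≈ 11,975.7 × g
Target RCF = 11,975.7 + 8,200 = 20,175.7 × g
N² = 20,175.7 / (17.5526 × 10⁻⁵) = 114,944,225
N ≈ √114,944,225 ≈ 10,721.2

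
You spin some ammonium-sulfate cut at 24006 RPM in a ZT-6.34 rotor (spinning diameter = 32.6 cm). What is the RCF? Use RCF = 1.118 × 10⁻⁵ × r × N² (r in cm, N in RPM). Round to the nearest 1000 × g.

r = 32.6 / 2 = 16.3 cm
RCF = 1.118 × 10⁻⁵ × 16.3 × (24006)² = 1.118 × 10⁻⁵ × 16.3 × 576,288,036 ≈ 105,019.3 × g

≈ 105000 ×g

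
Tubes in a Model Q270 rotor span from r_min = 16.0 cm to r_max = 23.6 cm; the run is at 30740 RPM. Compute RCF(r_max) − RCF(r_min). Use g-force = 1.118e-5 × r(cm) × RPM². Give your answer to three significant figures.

ΔRCF = 1.118 × 10⁻⁵ × (r_max − r_min) × N² = 1.118 × 10⁻⁵ × 7.6 × 944,947,600 ≈ 80,290.3

80300 × g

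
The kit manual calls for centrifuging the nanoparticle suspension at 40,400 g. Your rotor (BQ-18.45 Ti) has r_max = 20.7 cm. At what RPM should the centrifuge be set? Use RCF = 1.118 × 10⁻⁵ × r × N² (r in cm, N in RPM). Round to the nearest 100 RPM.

40,400 = 1.118 × 10⁻⁵ × 20.7 × N²
N² = 40,400 / (23.1426 × 10⁻⁵) = 174,569,841
N ≈ √174,569,841 ≈ 13,212.5

N ≈ 13200 RPM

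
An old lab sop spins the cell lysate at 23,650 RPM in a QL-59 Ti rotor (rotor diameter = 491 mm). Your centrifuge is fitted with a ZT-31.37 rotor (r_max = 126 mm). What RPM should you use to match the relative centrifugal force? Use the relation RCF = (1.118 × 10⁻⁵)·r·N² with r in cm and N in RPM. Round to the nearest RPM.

33012 RPM

Original rotor: r = 491 mm / 2 = 245.5 mm = 24.55 cm
RCF = 1.118 × 10⁻⁵ × r × N²
RCF_original = 1.118 × 10⁻⁵ × 24.55 × (23650)² = 1.118 × 10⁻⁵ × 24.55 × 559,322,500 ≈ 153,516.7 × g
Your rotor: r = 126 mm = 12.6 cm
153,516.7 = 1.118 × 10⁻⁵ × 12.6 × N²
N² = 153,516.7 / (14.0868 × 10⁻⁵) = 1,089,791,152
N ≈ √1,089,791,152 ≈ 33,012.0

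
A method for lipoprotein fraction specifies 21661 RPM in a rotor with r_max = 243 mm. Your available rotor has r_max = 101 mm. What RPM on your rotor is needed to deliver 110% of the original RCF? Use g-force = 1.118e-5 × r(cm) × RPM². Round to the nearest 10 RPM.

≈ 35240 RPM

Original rotor: r = 243 mm = 24.3 cm
RCF_original = 1.118 × 10⁻⁵ × 24.3 × (21661)² = 1.118 × 10⁻⁵ × 24.3 × 469,198,921 ≈ 127,469.1 × g
Target RCF = 1.1 × 127,469.1 ≈ 140,216 × g
Your rotor: r = 101 mm = 10.1 cm
140,216 = 1.118 × 10⁻⁵ × 10.1 × N²
N² = 140,216 / (11.2918 × 10⁻⁵) = 1,241,750,651
N ≈ √1,241,750,651 ≈ 35,238.5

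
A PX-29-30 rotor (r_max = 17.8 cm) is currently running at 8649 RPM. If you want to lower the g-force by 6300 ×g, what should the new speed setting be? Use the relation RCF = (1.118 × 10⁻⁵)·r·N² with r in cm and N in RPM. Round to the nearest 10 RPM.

N₂ ≈ 6570 RPM

Current RCF = 1.118 × 10⁻⁵ × 17.8 × (8649)² = 1.118 × 10⁻⁵ × 17.8 × 74,805,201 ≈ 14,886.5 × g
Target RCF = 14,886.5 − 6,300 = 8,586.5 × g
N² = 8,586.5 / (19.9004 × 10⁻⁵) = 43,147,374
N ≈ √43,147,374 ≈ 6,568.7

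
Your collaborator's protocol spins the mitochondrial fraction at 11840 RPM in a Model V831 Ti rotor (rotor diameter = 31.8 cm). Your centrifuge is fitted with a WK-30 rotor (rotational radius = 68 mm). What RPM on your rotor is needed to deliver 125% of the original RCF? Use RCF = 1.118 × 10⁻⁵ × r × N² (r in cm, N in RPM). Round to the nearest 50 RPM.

Original rotor: r = 31.8 / 2 = 15.9 cm
RCF = 1.118 × 10⁻⁵ × r × N²
RCF_original = 1.118 × 10⁻⁵ × 15.9 × (11840)² = 1.118 × 10⁻⁵ × 15.9 × 140,185,600 ≈ 24,919.7 × g
Target RCF = 1.25 × 24,919.7 ≈ 31,149.6 × g
Your rotor: r = 68 mm = 6.8 cm
31,149.6 = 1.118 × 10⁻⁵ × 6.8 × N²
N² = 31,149.6 / (7.6024 × 10⁻⁵) = 409,733,768
N ≈ √409,733,768 ≈ 20,241.9

20250 RPM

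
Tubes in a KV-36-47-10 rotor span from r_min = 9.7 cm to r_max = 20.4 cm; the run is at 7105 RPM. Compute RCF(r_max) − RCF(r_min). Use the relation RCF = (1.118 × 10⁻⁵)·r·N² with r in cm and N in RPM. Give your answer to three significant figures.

6040 x g

RCF_max = 1.118 × 10⁻⁵ × 20.4 × (7105)² = 1.118 × 10⁻⁵ × 20.4 × 50,481,025 ≈ 11,513.3 × g
RCF_min = 1.118 × 10⁻⁵ × 9.7 × (7105)² = 1.118 × 10⁻⁵ × 9.7 × 50,481,025 ≈ 5,474.5 × g
ΔRCF = 11,513.3 − 5,474.5 = 6,038.8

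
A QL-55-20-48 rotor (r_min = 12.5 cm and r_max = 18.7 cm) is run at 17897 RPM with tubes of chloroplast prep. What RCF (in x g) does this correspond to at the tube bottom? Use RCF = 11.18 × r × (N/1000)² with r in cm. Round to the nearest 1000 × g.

RCF ≈ 67000 x g

Use r_max = 18.7 cm.
RCF = 11.18 × 18.7 × (17.897)² = 11.18 × 18.7 × 320.302609 ≈ 66,964.4 × g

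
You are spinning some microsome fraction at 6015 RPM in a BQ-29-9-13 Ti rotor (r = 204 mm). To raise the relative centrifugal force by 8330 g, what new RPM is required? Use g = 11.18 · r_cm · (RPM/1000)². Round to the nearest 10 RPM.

8530 RPM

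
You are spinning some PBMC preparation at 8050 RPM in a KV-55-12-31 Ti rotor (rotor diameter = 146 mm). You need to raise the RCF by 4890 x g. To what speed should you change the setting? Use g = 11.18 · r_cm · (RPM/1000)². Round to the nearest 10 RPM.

11170 RPM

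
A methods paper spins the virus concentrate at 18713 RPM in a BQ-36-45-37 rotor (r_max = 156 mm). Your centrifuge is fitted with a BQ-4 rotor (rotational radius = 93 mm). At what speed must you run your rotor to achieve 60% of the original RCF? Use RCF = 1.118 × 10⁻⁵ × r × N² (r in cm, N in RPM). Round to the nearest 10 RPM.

Original rotor: r = 156 mm = 15.6 cm
RCF = 1.118 × 10⁻⁵ × r × N²
RCF_original = 1.118 × 10⁻⁵ × 15.6 × (18713)² = 1.118 × 10⁻⁵ × 15.6 × 350,176,369 ≈ 61,073.6 × g
Target RCF = 0.6 × 61,073.6 ≈ 36,644.2 × g
Your rotor: r = 93 mm = 9.3 cm
36,644.2 = 1.118 × 10⁻⁵ × 9.3 × N²
N² = 36,644.2 / (10.3974 × 10⁻⁵) = 352,436,186
N ≈ √352,436,186 ≈ 18,773.3

≈ 18770 RPM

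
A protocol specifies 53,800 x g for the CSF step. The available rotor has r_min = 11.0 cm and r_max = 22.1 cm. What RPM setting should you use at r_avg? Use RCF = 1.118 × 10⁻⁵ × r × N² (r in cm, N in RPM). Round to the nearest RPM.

N ≈ 17052 RPM

r_avg = (11.0 + 22.1) / 2 = 16.55 cm
53,800 = 1.118 × 10⁻⁵ × 16.55 × N²
N² = 53,800 / (18.5029 × 10⁻⁵) = 290,765,231
N ≈ √290,765,231 ≈ 17,051.8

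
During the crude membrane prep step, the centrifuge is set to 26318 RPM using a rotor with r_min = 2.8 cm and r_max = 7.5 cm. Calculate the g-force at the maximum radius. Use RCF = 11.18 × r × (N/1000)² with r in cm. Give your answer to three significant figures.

RCF ≈ 58100 × g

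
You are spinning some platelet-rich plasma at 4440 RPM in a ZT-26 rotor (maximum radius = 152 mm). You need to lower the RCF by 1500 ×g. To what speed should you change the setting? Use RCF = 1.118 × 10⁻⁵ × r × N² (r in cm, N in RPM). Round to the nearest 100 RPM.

≈ 3300 RPM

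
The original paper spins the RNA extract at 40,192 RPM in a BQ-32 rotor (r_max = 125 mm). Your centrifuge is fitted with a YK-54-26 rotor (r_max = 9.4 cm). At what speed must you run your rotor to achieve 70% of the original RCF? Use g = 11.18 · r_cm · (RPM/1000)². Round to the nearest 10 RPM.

Original rotor: r = 125 mm = 12.5 cm
RCF = 11.18 × r × (N/1000)²
RCF_original = 11.18 × 12.5 × (40.192)² = 11.18 × 12.5 × 1,615.396864 ≈ 225,751.7 × g
Target RCF = 0.7 × 225,751.7 ≈ 158,026.2 × g
158,026.2 = 11.18 × 9.4 × (N/1000)²
(N/1000)² = 158,026.2 / 105.092 = 1503.694
N = 1000 × √1503.694 ≈ 38,777.5

≈ 38780 RPM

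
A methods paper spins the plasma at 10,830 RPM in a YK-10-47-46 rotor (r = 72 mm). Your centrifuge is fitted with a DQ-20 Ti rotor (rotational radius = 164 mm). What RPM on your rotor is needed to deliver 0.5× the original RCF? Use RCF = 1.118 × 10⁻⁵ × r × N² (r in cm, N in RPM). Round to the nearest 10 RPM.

5070 RPM

Original rotor: r = 72 mm = 7.2 cm
RCF = 1.118 × 10⁻⁵ × r × N²
RCF_original = 1.118 × 10⁻⁵ × 7.2 × (10830)² = 1.118 × 10⁻⁵ × 7.2 × 117,288,900 ≈ 9,441.3 × g
Target RCF = 0.5 × 9,441.3 ≈ 4,720.6 × g
Your rotor: r = 164 mm = 16.4 cm
4,720.6 = 1.118 × 10⁻⁵ × 16.4 × N²
N² = 4,720.6 / (18.3352 × 10⁻⁵) = 25,746,106
N ≈ √25,746,106 ≈ 5,074.1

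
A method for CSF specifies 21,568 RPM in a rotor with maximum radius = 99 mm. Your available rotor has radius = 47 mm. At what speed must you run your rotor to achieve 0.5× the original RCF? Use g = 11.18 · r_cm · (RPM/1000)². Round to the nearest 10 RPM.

≈ 22130 RPM

Original rotor: r = 99 mm = 9.9 cm
RCF_original = 11.18 × 9.9 × (21.568)² = 11.18 × 9.9 × 465.178624 ≈ 51,486.9 × g
Target RCF = 0.5 × 51,486.9 ≈ 25,743.5 × g
Your rotor: r = 47 mm = 4.7 cm
25,743.5 = 11.18 × 4.7 × (N/1000)²
(N/1000)² = 25,743.5 / 52.546 = 489.9231
N = 1000 × √489.9231 ≈ 22,134.2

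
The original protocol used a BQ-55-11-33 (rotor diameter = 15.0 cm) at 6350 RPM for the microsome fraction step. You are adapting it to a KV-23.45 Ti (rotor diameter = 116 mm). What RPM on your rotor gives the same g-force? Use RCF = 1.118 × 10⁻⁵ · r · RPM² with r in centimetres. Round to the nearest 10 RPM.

≈ 7220 RPM

Original rotor: r = 15.0 / 2 = 7.5 cm
RCF_original = 1.118 × 10⁻⁵ × 7.5 × (6350)² = 1.118 × 10⁻⁵ × 7.5 × 40,322,500 ≈ 3,381 × g
Your rotor: r = 116 mm / 2 = 58 mm = 5.8 cm
3,381 = 1.118 × 10⁻⁵ × 5.8 × N²
N² = 3,381 / (6.4844 × 10⁻⁵) = 52,140,522
N ≈ √52,140,522 ≈ 7,220.8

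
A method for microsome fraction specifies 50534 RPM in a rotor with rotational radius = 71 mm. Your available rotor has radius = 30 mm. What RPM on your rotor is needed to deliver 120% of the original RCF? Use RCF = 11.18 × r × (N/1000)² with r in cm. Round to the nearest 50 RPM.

Original rotor: r = 71 mm = 7.1 cm
RCF = 11.18 × r × (N/1000)²
RCF_original = 11.18 × 7.1 × (50.534)² = 11.18 × 7.1 × 2,553.685156 ≈ 202,706.4 × g
Target RCF = 1.2 × 202,706.4 ≈ 243,247.7 × g
Your rotor: r = 30 mm = 3.0 cm
243,247.7 = 11.18 × 3 × (N/1000)²
(N/1000)² = 243,247.7 / 33.54 = 7252.466
N = 1000 × √7252.466 ≈ 85,161.4

85150 RPM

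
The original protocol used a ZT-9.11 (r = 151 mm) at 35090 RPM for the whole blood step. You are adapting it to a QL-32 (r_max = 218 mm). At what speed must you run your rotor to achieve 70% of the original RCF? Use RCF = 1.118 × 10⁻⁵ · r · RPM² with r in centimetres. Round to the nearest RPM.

Original rotor: r = 151 mm = 15.1 cm
RCF_original = 1.118 × 10⁻⁵ × 15.1 × (35090)² = 1.118 × 10⁻⁵ × 15.1 × 1,231,308,100 ≈ 207,867 × g
Target RCF = 0.7 × 207,867 ≈ 145,506.9 × g
Your rotor: r = 218 mm = 21.8 cm
145,506.9 = 1.118 × 10⁻⁵ × 21.8 × N²
N² = 145,506.9 / (24.3724 × 10⁻⁵) = 597,015,066
N ≈ √597,015,066 ≈ 24,433.9

≈ 24434 RPM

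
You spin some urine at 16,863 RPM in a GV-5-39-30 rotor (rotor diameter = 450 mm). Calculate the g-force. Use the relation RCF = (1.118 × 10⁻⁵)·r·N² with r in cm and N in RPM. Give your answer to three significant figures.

r = 450 mm / 2 = 225 mm = 22.5 cm
RCF = 1.118 × 10⁻⁵ × 22.5 × (16863)² = 1.118 × 10⁻⁵ × 22.5 × 284,360,769 ≈ 71,531 × g

RCF ≈ 71500 x g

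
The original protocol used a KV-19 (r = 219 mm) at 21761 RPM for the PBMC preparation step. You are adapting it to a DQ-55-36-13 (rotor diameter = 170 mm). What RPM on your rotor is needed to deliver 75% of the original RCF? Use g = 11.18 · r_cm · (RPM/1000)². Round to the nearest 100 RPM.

30200 RPM

Original rotor: r = 219 mm = 21.9 cm
RCF = 11.18 × r × (N/1000)²
RCF_original = 11.18 × 21.9 × (21.761)² = 11.18 × 21.9 × 473.541121 ≈ 115,942.8 × g
Target RCF = 0.75 × 115,942.8 ≈ 86,957.1 × g
Your rotor: r = 170 mm / 2 = 85 mm = 8.5 cm
86,957.1 = 11.18 × 8.5 × (N/1000)²
(N/1000)² = 86,957.1 / 95.03 = 915.0489
N = 1000 × √915.0489 ≈ 30,249.8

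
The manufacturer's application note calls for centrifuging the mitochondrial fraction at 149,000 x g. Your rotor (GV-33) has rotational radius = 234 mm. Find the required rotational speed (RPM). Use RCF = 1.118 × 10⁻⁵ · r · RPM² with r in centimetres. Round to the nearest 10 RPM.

23870 RPM

r = 234 mm = 23.4 cm
RCF = 1.118 × 10⁻⁵ × r × N²
149,000 = 1.118 × 10⁻⁵ × 23.4 × N²
N² = 149,000 / (26.1612 × 10⁻⁵) = 569,545,739
N ≈ √569,545,739 ≈ 23,865.2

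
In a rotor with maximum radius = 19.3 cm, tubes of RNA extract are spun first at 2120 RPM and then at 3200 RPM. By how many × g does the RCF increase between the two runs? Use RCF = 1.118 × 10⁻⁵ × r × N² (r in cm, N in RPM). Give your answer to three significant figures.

≈ 1240 × g

RCF₁ = 1.118 × 10⁻⁵ × 19.3 × (2120)² = 1.118 × 10⁻⁵ × 19.3 × 4,494,400 ≈ 969.8 × g
RCF₂ = 1.118 × 10⁻⁵ × 19.3 × (3200)² = 1.118 × 10⁻⁵ × 19.3 × 10,240,000 ≈ 2,209.5 × g
Increase = 2,209.5 − 969.8 = 1,239.7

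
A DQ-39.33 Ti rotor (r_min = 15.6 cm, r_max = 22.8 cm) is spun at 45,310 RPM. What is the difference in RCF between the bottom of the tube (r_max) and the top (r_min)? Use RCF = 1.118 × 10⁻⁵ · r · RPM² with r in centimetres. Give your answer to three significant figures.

ΔRCF ≈ 165000 ×g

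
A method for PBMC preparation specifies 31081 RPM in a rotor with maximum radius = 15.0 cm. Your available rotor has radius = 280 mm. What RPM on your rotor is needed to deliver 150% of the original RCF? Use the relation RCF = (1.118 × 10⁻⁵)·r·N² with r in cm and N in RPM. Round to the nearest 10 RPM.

27860 RPM

RCF_original = 1.118 × 10⁻⁵ × 15 × (31081)² = 1.118 × 10⁻⁵ × 15 × 966,028,561 ≈ 162,003 × g
Target RCF = 1.5 × 162,003 ≈ 243,004.5 × g
Your rotor: r = 280 mm = 28.0 cm
243,004.5 = 1.118 × 10⁻⁵ × 28 × N²
N² = 243,004.5 / (31.304 × 10⁻⁵) = 776,273,000
N ≈ √776,273,000 ≈ 27,861.7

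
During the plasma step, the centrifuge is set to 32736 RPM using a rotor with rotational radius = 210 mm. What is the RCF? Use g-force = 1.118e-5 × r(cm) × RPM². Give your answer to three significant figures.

252000 ×g

r = 210 mm = 21.0 cm
RCF = 1.118 × 10⁻⁵ × r × N²
RCF = 1.118 × 10⁻⁵ × 21 × (32736)² = 1.118 × 10⁻⁵ × 21 × 1,071,645,696 ≈ 251,601 × g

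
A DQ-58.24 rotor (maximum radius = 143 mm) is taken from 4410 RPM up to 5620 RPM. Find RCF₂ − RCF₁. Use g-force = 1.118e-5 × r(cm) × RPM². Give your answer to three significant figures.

1940 x g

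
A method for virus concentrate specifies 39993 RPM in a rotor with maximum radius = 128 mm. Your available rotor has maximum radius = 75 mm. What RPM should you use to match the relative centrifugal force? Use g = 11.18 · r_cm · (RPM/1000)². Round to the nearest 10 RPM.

52250 RPM

Original rotor: r = 128 mm = 12.8 cm
RCF_original = 11.18 × 12.8 × (39.993)² = 11.18 × 12.8 × 1,599.440049 ≈ 228,886.3 × g
Your rotor: r = 75 mm = 7.5 cm
228,886.3 = 11.18 × 7.5 × (N/1000)²
(N/1000)² = 228,886.3 / 83.85 = 2729.711
N = 1000 × √2729.711 ≈ 52,246.6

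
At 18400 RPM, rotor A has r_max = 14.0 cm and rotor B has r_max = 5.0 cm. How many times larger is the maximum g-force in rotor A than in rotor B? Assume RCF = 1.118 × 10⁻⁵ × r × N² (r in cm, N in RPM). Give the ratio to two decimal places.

At fixed N, RCF ∝ r, so RCF_A/RCF_B = r_A/r_B = 14.0 / 5.0 = 2.8000.

2.80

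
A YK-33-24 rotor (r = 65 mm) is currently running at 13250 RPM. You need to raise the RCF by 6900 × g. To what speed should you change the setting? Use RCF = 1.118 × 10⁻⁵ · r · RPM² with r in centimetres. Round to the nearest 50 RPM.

r = 65 mm = 6.5 cm
Current RCF = 1.118 × 10⁻⁵ × 6.5 × (13250)² = 1.118 × 10⁻⁵ × 6.5 × 175,562,500 ≈ 12,758.1 × g
Target RCF = 12,758.1 + 6,900 = 19,658.1 × g
N² = 19,658.1 / (7.267 × 10⁻⁵) = 270,511,903
N ≈ √270,511,903 ≈ 16,447.2

≈ 16450 RPM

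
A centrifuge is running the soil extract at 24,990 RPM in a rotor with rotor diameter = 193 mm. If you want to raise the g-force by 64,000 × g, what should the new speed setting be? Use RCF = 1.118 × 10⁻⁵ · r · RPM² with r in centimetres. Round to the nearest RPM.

34896 RPM

r = 193 mm / 2 = 96.5 mm = 9.65 cm
Current RCF = 1.118 × 10⁻⁵ × 9.65 × (24990)² = 1.118 × 10⁻⁵ × 9.65 × 624,500,100 ≈ 67,375.4 × g
Target RCF = 67,375.4 + 64,000 = 131,375.4 × g
N² = 131,375.4 / (10.7887 × 10⁻⁵) = 1,217,712,977
N ≈ √1,217,712,977 ≈ 34,895.7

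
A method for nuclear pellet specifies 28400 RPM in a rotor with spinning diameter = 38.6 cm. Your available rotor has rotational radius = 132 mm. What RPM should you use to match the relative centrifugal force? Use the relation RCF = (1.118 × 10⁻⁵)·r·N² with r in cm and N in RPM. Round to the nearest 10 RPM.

≈ 34340 RPM

Original rotor: r = 38.6 / 2 = 19.3 cm
RCF_original = 1.118 × 10⁻⁵ × 19.3 × (28400)² = 1.118 × 10⁻⁵ × 19.3 × 806,560,000 ≈ 174,034.7 × g
Your rotor: r = 132 mm = 13.2 cm
174,034.7 = 1.118 × 10⁻⁵ × 13.2 × N²
N² = 174,034.7 / (14.7576 × 10⁻⁵) = 1,179,288,638
N ≈ √1,179,288,638 ≈ 34,340.8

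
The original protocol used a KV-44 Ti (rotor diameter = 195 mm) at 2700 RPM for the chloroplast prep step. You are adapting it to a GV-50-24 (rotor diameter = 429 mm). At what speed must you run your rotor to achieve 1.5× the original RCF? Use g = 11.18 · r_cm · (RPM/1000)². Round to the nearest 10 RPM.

2230 RPM

Original rotor: r = 195 mm / 2 = 97.5 mm = 9.75 cm
RCF_original = 11.18 × 9.75 × (2.7)² = 11.18 × 9.75 × 7.29 ≈ 794.6 × g
Target RCF = 1.5 × 794.6 ≈ 1,191.9 × g
Your rotor: r = 429 mm / 2 = 214.5 mm = 21.45 cm
1,191.9 = 11.18 × 21.45 × (N/1000)²
(N/1000)² = 1,191.9 / 239.811 = 4.970164
N = 1000 × √4.970164 ≈ 2,229.4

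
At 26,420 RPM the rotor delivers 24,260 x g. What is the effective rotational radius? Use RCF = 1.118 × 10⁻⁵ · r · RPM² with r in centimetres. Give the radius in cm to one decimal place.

≈ 3.1 cm

RCF = 1.118 × 10⁻⁵ × r × N²
24260 = 1.118 × 10⁻⁵ × r × (26420)²
r = 24260 / (1.118 × 10⁻⁵ × 698,016,400) = 24260 / 7803.823 ≈ 3.109 cm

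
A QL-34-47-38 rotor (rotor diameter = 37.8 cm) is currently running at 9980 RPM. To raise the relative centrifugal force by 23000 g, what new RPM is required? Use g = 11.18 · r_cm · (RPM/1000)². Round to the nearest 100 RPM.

r = 37.8 / 2 = 18.9 cm
Current RCF = 11.18 × 18.9 × (9.98)² = 11.18 × 18.9 × 99.6004 ≈ 21,045.8 × g
Target RCF = 21,045.8 + 23,000 = 44,045.8 × g
(N/1000)² = 44,045.8 / 211.302 = 208.4495
N = 1000 × √208.4495 ≈ 14,437.8

14400 RPM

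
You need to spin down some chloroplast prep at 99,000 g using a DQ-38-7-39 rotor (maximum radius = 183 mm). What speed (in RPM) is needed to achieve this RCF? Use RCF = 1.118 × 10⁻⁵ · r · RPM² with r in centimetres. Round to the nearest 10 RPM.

r = 183 mm = 18.3 cm
99,000 = 1.118 × 10⁻⁵ × 18.3 × N²
N² = 99,000 / (20.4594 × 10⁻⁵) = 483,885,158
N ≈ √483,885,158 ≈ 21,997.4

22000 RPM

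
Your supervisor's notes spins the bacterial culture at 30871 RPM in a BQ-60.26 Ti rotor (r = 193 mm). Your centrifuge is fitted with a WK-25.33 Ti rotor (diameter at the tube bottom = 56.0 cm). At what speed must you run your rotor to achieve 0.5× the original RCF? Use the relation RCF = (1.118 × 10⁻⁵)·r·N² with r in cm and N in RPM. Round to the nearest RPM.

≈ 18123 RPM

Original rotor: r = 193 mm = 19.3 cm
RCF = 1.118 × 10⁻⁵ × r × N²
RCF_original = 1.118 × 10⁻⁵ × 19.3 × (30871)² = 1.118 × 10⁻⁵ × 19.3 × 953,018,641 ≈ 205,636.6 × g
Target RCF = 0.5 × 205,636.6 ≈ 102,818.3 × g
Your rotor: r = 56.0 / 2 = 28 cm
102,818.3 = 1.118 × 10⁻⁵ × 28 × N²
N² = 102,818.3 / (31.304 × 10⁻⁵) = 328,450,997
N ≈ √328,450,997 ≈ 18,123.2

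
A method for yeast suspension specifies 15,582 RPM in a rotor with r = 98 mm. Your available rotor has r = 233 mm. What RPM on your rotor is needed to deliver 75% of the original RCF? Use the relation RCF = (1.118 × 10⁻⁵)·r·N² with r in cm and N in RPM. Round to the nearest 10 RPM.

Original rotor: r = 98 mm = 9.8 cm
RCF_original = 1.118 × 10⁻⁵ × 9.8 × (15582)² = 1.118 × 10⁻⁵ × 9.8 × 242,798,724 ≈ 26,602 × g
Target RCF = 0.75 × 26,602 ≈ 19,951.5 × g
Your rotor: r = 233 mm = 23.3 cm
19,951.5 = 1.118 × 10⁻⁵ × 23.3 × N²
N² = 19,951.5 / (26.0494 × 10⁻⁵) = 76,591,016
N ≈ √76,591,016 ≈ 8,751.6

8750 RPM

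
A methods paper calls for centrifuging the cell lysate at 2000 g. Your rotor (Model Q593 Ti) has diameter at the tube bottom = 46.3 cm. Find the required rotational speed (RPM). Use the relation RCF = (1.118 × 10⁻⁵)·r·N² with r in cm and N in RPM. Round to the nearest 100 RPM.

r = 46.3 / 2 = 23.15 cm
RCF = 1.118 × 10⁻⁵ × r × N²
2,000 = 1.118 × 10⁻⁵ × 23.15 × N²
N² = 2,000 / (25.8817 × 10⁻⁵) = 7,727,468
N ≈ √7,727,468 ≈ 2,779.8

N ≈ 2800 RPM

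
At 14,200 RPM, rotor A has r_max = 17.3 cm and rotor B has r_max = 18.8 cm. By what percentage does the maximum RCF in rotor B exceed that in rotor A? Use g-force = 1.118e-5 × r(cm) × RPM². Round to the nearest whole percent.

At equal RPM, RCF scales linearly with r: ratio = 18.8 / 17.3 = 1.0867.
So rotor B delivers 8.7% more g-force.

9%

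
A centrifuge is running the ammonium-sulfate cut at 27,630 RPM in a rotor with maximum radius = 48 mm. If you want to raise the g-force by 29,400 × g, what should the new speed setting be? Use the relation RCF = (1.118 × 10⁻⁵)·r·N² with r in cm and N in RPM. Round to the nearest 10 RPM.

N₂ ≈ 36210 RPM

r = 48 mm = 4.8 cm
Current RCF = 1.118 × 10⁻⁵ × 4.8 × (27630)² = 1.118 × 10⁻⁵ × 4.8 × 763,416,900 ≈ 40,968 × g
Target RCF = 40,968 + 29,400 = 70,368 × g
N² = 70,368 / (5.3664 × 10⁻⁵) = 1,311,270,125
N ≈ √1,311,270,125 ≈ 36,211.5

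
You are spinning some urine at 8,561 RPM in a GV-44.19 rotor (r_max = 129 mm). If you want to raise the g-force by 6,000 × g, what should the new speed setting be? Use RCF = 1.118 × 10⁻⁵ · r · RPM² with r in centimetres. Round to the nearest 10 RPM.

N₂ ≈ 10720 RPM

r = 129 mm = 12.9 cm
Current RCF = 1.118 × 10⁻⁵ × 12.9 × (8561)² = 1.118 × 10⁻⁵ × 12.9 × 73,290,721 ≈ 10,570.1 × g
Target RCF = 10,570.1 + 6,000 = 16,570.1 × g
N² = 16,570.1 / (14.4222 × 10⁻⁵) = 114,893,012
N ≈ √114,893,012 ≈ 10,718.8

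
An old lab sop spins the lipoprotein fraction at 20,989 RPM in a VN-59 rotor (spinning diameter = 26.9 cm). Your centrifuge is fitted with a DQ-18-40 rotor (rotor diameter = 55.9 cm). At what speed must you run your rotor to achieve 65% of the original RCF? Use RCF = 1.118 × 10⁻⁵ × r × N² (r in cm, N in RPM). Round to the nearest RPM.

11739 RPM

Original rotor: r = 26.9 / 2 = 13.45 cm
RCF = 1.118 × 10⁻⁵ × r × N²
RCF_original = 1.118 × 10⁻⁵ × 13.45 × (20989)² = 1.118 × 10⁻⁵ × 13.45 × 440,538,121 ≈ 66,244.2 × g
Target RCF = 0.65 × 66,244.2 ≈ 43,058.7 × g
Your rotor: r = 55.9 / 2 = 27.95 cm
43,058.7 = 1.118 × 10⁻⁵ × 27.95 × N²
N² = 43,058.7 / (31.2481 × 10⁻⁵) = 137,796,218
N ≈ √137,796,218 ≈ 11,738.7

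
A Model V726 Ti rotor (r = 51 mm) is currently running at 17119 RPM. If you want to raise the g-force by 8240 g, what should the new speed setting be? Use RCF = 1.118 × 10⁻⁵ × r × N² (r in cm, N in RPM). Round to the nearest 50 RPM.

r = 51 mm = 5.1 cm
Current RCF = 1.118 × 10⁻⁵ × 5.1 × (17119)² = 1.118 × 10⁻⁵ × 5.1 × 293,060,161 ≈ 16,709.7 × g
Target RCF = 16,709.7 + 8,240 = 24,949.7 × g
N² = 24,949.7 / (5.7018 × 10⁻⁵) = 437,575,853
N ≈ √437,575,853 ≈ 20,918.3

20900 RPM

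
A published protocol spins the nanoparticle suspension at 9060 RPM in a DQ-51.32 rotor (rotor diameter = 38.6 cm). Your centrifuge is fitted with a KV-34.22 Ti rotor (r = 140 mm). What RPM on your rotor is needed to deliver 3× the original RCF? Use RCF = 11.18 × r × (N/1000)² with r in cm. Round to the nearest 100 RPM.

Original rotor: r = 38.6 / 2 = 19.3 cm
RCF_original = 11.18 × 19.3 × (9.06)² = 11.18 × 19.3 × 82.0836 ≈ 17,711.5 × g
Target RCF = 3 × 17,711.5 ≈ 53,134.5 × g
Your rotor: r = 140 mm = 14.0 cm
53,134.5 = 11.18 × 14 × (N/1000)²
(N/1000)² = 53,134.5 / 156.52 = 339.4742
N = 1000 × √339.4742 ≈ 18,424.8

18400 RPM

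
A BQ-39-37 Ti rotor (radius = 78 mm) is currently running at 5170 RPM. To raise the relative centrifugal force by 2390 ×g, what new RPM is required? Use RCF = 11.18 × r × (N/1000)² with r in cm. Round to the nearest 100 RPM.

7400 RPM

r = 78 mm = 7.8 cm
Current RCF = 11.18 × 7.8 × (5.17)² = 11.18 × 7.8 × 26.7289 ≈ 2,330.9 × g
Target RCF = 2,330.9 + 2,390 = 4,720.9 × g
(N/1000)² = 4,720.9 / 87.204 = 54.13628
N = 1000 × √54.13628 ≈ 7,357.7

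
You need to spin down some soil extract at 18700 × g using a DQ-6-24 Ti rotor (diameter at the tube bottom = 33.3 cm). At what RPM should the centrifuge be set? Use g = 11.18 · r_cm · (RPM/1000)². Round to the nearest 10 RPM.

≈ 10020 RPM

r = 33.3 / 2 = 16.65 cm
18,700 = 11.18 × 16.65 × (N/1000)²
(N/1000)² = 18,700 / 186.147 = 100.4582
N = 1000 × √100.4582 ≈ 10,022.9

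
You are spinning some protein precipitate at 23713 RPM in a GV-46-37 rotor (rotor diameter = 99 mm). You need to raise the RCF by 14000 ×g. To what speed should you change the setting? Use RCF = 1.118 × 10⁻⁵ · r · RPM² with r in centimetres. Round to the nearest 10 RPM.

N₂ ≈ 28550 RPM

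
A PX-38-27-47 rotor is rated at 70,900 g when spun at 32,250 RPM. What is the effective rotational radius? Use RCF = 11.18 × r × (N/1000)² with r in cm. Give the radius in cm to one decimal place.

≈ 6.1 cm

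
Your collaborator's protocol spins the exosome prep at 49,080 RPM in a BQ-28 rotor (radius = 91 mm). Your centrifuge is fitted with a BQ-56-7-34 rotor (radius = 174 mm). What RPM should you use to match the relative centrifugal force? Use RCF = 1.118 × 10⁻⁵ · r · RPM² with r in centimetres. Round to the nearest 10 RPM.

35490 RPM

Original rotor: r = 91 mm = 9.1 cm
RCF_original = 1.118 × 10⁻⁵ × 9.1 × (49080)² = 1.118 × 10⁻⁵ × 9.1 × 2,408,846,400 ≈ 245,071.2 × g
Your rotor: r = 174 mm = 17.4 cm
245,071.2 = 1.118 × 10⁻⁵ × 17.4 × N²
N² = 245,071.2 / (19.4532 × 10⁻⁵) = 1,259,798,902
N ≈ √1,259,798,902 ≈ 35,493.6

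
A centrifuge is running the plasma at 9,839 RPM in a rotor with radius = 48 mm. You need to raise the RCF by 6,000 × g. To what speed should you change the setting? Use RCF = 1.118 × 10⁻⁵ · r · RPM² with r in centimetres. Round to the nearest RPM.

N₂ ≈ 14443 RPM

r = 48 mm = 4.8 cm
Current RCF = 1.118 × 10⁻⁵ × 4.8 × (9839)² = 1.118 × 10⁻⁵ × 4.8 × 96,805,921 ≈ 5,195 × g
Target RCF = 5,195 + 6,000 = 11,195 × g
N² = 11,195 / (5.3664 × 10⁻⁵) = 208,612,850
N ≈ √208,612,850 ≈ 14,443.4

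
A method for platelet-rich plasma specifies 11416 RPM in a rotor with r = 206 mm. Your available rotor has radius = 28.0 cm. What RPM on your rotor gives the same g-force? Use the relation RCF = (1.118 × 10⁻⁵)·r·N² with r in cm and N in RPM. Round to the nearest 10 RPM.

Original rotor: r = 206 mm = 20.6 cm
RCF_original = 1.118 × 10⁻⁵ × 20.6 × (11416)² = 1.118 × 10⁻⁵ × 20.6 × 130,325,056 ≈ 30,014.9 × g
30,014.9 = 1.118 × 10⁻⁵ × 28 × N²
N² = 30,014.9 / (31.304 × 10⁻⁵) = 95,881,996
N ≈ √95,881,996 ≈ 9,791.9

9790 RPM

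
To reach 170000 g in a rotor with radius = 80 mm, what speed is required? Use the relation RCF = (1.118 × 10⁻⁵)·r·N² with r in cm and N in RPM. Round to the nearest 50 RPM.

N ≈ 43600 RPM

r = 80 mm = 8.0 cm
170,000 = 1.118 × 10⁻⁵ × 8 × N²
N² = 170,000 / (8.944 × 10⁻⁵) = 1,900,715,564
N ≈ √1,900,715,564 ≈ 43,597.2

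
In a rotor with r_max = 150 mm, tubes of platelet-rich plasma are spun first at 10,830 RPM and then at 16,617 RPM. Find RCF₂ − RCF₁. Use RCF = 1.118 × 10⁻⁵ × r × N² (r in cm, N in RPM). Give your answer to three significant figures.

r = 150 mm = 15.0 cm
RCF₁ = 1.118 × 10⁻⁵ × 15 × (10830)² = 1.118 × 10⁻⁵ × 15 × 117,288,900 ≈ 19,669.3 × g
RCF₂ = 1.118 × 10⁻⁵ × 15 × (16617)² = 1.118 × 10⁻⁵ × 15 × 276,124,689 ≈ 46,306.1 × g
Increase = 46,306.1 − 19,669.3 = 26,636.8

≈ 26600 × g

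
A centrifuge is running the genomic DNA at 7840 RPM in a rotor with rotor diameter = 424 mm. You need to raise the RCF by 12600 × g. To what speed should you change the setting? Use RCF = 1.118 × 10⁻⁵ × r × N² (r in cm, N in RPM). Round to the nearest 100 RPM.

10700 RPM

r = 424 mm / 2 = 212 mm = 21.2 cm
Current RCF = 1.118 × 10⁻⁵ × 21.2 × (7840)² = 1.118 × 10⁻⁵ × 21.2 × 61,465,600 ≈ 14,568.3 × g
Target RCF = 14,568.3 + 12,600 = 27,168.3 × g
N² = 27,168.3 / (23.7016 × 10⁻⁵) = 114,626,439
N ≈ √114,626,439 ≈ 10,706.4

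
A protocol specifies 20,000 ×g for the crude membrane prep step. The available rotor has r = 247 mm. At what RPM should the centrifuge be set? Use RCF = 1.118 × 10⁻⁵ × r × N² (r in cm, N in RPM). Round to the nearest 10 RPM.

≈ 8510 RPM

r = 247 mm = 24.7 cm
20,000 = 1.118 × 10⁻⁵ × 24.7 × N²
N² = 20,000 / (27.6146 × 10⁻⁵) = 72,425,456
N ≈ √72,425,456 ≈ 8,510.3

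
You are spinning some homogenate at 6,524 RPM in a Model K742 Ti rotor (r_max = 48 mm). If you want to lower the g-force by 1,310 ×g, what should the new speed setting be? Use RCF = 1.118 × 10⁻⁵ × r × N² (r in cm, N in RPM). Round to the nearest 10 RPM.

r = 48 mm = 4.8 cm
Current RCF = 1.118 × 10⁻⁵ × 4.8 × (6524)² = 1.118 × 10⁻⁵ × 4.8 × 42,562,576 ≈ 2,284.1 × g
Target RCF = 2,284.1 − 1,310 = 974.1 × g
N² = 974.1 / (5.3664 × 10⁻⁵) = 18,151,834
N ≈ √18,151,834 ≈ 4,260.5

4260 RPM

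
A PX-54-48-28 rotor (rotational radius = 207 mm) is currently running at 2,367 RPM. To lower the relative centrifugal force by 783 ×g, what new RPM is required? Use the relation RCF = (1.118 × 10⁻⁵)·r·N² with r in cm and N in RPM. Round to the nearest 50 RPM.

r = 207 mm = 20.7 cm
Current RCF = 1.118 × 10⁻⁵ × 20.7 × (2367)² = 1.118 × 10⁻⁵ × 20.7 × 5,602,689 ≈ 1,296.6 × g
Target RCF = 1,296.6 − 783 = 513.6 × g
N² = 513.6 / (23.1426 × 10⁻⁵) = 2,219,284
N ≈ √2,219,284 ≈ 1,489.7

1500 RPM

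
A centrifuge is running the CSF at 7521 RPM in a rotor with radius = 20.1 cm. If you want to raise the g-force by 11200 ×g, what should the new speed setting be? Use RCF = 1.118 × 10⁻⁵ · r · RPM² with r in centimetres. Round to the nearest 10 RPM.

N₂ ≈ 10320 RPM

Current RCF = 1.118 × 10⁻⁵ × 20.1 × (7521)² = 1.118 × 10⁻⁵ × 20.1 × 56,565,441 ≈ 12,711.3 × g
Target RCF = 12,711.3 + 11,200 = 23,911.3 × g
N² = 23,911.3 / (22.4718 × 10⁻⁵) = 106,405,806
N ≈ √106,405,806 ≈ 10,315.3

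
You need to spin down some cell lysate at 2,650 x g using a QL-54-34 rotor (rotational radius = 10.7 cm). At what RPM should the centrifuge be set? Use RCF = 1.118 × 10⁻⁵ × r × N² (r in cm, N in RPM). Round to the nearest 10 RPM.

4710 RPM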